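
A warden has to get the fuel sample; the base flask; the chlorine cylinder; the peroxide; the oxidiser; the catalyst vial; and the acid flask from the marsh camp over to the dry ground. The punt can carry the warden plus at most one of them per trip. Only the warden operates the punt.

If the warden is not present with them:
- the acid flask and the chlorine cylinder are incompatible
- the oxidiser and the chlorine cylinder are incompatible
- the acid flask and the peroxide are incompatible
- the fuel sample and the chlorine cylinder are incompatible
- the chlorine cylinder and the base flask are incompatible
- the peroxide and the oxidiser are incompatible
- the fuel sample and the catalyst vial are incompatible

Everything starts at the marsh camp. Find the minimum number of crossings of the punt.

Whatever the first load, the items left behind include a forbidden pair without the warden. No opening move is safe, so no plan exists.

impossible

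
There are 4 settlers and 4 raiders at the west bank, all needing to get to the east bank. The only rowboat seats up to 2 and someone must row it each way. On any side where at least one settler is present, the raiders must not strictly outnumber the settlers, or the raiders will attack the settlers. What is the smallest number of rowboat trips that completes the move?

impossible

Following every safe sequence of crossings from the start, the most of the 8 that can be at the east bank as the rowboat arrives there on crossings 1, 3, 5 is 2, 3, 4 respectively; the best ever achieved is 4 of 8.
From crossing 7 on, no configuration arises that was not already reachable earlier: only 11 distinct safe configurations (who is on which side, and where the rowboat is) can ever be reached, none of them has everyone across, and every continuation just revisits them. They are: 0 settlers + 0 raiders across (rowboat back at the start); 0 settlers + 1 raider across (rowboat there); 0 settlers + 1 raider across (rowboat back at the start); 0 settlers + 2 raiders across (rowboat there); 0 settlers + 2 raiders across (rowboat back at the start); 0 settlers + 3 raiders across (rowboat there); 0 settlers + 3 raiders across (rowboat back at the start); 0 settlers + 4 raiders across (rowboat there); 1 settler + 1 raider across (rowboat there); 1 settler + 1 raider across (rowboat back at the start); 2 settlers + 2 raiders across (rowboat there). So no valid plan exists.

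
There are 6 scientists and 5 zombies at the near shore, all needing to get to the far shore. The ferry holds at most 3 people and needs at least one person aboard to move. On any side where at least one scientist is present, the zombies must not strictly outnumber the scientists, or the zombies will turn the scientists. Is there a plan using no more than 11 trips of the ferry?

Yes — this plan uses 9 crossings (≤ 11):
1. 3 zombies → the far shore.  (the near shore: 6S 2Z; the far shore: 0S 3Z)
2. 1 zombie ← the near shore.  (the near shore: 6S 3Z; the far shore: 0S 2Z)
3. 3 scientists → the far shore.  (the near shore: 3S 3Z; the far shore: 3S 2Z)
4. 1 scientist ← the near shore.  (the near shore: 4S 3Z; the far shore: 2S 2Z)
5. 2 scientists and 1 zombie → the far shore.  (the near shore: 2S 2Z; the far shore: 4S 3Z)
6. 1 scientist ← the near shore.  (the near shore: 3S 2Z; the far shore: 3S 3Z)
7. 2 scientists and 1 zombie → the far shore.  (the near shore: 1S 1Z; the far shore: 5S 4Z)
8. 1 scientist ← the near shore.  (the near shore: 2S 1Z; the far shore: 4S 4Z)
9. 2 scientists and 1 zombie → the far shore.  (the near shore: 0S 0Z; the far shore: 6S 5Z)

Yes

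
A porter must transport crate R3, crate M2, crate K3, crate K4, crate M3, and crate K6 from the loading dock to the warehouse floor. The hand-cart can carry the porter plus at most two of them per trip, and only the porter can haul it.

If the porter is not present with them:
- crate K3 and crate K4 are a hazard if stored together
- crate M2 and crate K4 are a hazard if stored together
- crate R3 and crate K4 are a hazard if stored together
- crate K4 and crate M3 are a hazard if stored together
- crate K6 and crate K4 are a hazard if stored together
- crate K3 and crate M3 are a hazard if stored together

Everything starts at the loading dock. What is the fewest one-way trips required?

Counting alone: the porter can take at most 2 across per trip to the warehouse floor, so moving all 6 needs at least 3 loaded trips out, with a return between consecutive ones — at least 5 crossings.
The safety rule pushes this higher. Following every safe sequence of crossings, the most of the 6 that can be at the warehouse floor as the hand-cart arrives there on crossings 5, 7 is 4, 5 respectively — never all 6.
So no plan with fewer than 9 crossings exists, and this one achieves 9:
1. Porter goes to the warehouse floor with crate K3 and crate K4.  [the loading dock: crate K6, crate M2, crate M3, crate R3 | the warehouse floor: crate K3, crate K4]
2. Porter goes back to the loading dock with crate K3.  [the loading dock: crate K3, crate K6, crate M2, crate M3, crate R3 | the warehouse floor: crate K4]
3. Porter goes to the warehouse floor with crate K3 and crate R3.  [the loading dock: crate K6, crate M2, crate M3 | the warehouse floor: crate K3, crate K4, crate R3]
4. Porter goes back to the loading dock with crate K4.  [the loading dock: crate K4, crate K6, crate M2, crate M3 | the warehouse floor: crate K3, crate R3]
5. Porter goes to the warehouse floor with crate K4 and crate M2.  [the loading dock: crate K6, crate M3 | the warehouse floor: crate K3, crate K4, crate M2, crate R3]
6. Porter goes back to the loading dock with crate K4.  [the loading dock: crate K4, crate K6, crate M3 | the warehouse floor: crate K3, crate M2, crate R3]
7. Porter goes to the warehouse floor with crate K4 and crate K6.  [the loading dock: crate M3 | the warehouse floor: crate K3, crate K4, crate K6, crate M2, crate R3]
8. Porter goes back to the loading dock with crate K4.  [the loading dock: crate K4, crate M3 | the warehouse floor: crate K3, crate K6, crate M2, crate R3]
9. Porter goes to the warehouse floor with crate K4 and crate M3.  [the loading dock: — | the warehouse floor: crate K3, crate K4, crate K6, crate M2, crate M3, crate R3]

9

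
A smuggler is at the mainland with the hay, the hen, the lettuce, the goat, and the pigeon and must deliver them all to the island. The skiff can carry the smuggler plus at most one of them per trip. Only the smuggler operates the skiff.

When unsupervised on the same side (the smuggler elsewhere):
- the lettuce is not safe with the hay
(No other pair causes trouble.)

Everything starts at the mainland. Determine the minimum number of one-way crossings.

9

Counting alone: the smuggler can take at most 1 across per trip to the island, so moving all 5 needs at least 5 loaded trips out, with a return between consecutive ones — at least 9 crossings.
The plan below uses exactly 9 crossings, so it is optimal:
1. Smuggler goes to the island with the hay.  [the mainland: the goat, the hen, the lettuce, the pigeon | the island: the hay]
2. Smuggler goes back to the mainland alone.  [the mainland: the goat, the hen, the lettuce, the pigeon | the island: the hay]
3. Smuggler goes to the island with the hen.  [the mainland: the goat, the lettuce, the pigeon | the island: the hay, the hen]
4. Smuggler goes back to the mainland alone.  [the mainland: the goat, the lettuce, the pigeon | the island: the hay, the hen]
5. Smuggler goes to the island with the goat.  [the mainland: the lettuce, the pigeon | the island: the goat, the hay, the hen]
6. Smuggler goes back to the mainland alone.  [the mainland: the lettuce, the pigeon | the island: the goat, the hay, the hen]
7. Smuggler goes to the island with the pigeon.  [the mainland: the lettuce | the island: the goat, the hay, the hen, the pigeon]
8. Smuggler goes back to the mainland alone.  [the mainland: the lettuce | the island: the goat, the hay, the hen, the pigeon]
9. Smuggler goes to the island with the lettuce.  [the mainland: — | the island: the goat, the hay, the hen, the lettuce, the pigeon]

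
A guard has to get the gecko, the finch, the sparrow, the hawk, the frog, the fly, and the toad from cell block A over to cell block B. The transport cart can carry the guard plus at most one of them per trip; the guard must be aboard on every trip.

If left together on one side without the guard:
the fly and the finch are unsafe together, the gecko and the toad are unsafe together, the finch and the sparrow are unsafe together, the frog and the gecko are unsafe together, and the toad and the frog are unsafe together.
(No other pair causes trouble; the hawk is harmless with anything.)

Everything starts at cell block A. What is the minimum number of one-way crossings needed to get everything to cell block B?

impossible

Whatever the first load, the items left behind include a forbidden pair without the guard. No opening move is safe, so no plan exists.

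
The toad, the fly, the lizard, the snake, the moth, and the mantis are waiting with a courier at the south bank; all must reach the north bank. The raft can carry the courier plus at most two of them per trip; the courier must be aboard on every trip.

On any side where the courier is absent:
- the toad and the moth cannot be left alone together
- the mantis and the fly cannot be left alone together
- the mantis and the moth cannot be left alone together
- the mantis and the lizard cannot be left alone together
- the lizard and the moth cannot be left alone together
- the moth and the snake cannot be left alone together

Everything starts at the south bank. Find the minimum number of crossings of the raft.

9

Counting alone: the courier can take at most 2 across per trip to the north bank, so moving all 6 needs at least 3 loaded trips out, with a return between consecutive ones — at least 5 crossings.
The safety rule pushes this higher. Following every safe sequence of crossings, the most of the 6 that can be at the north bank as the raft arrives there on crossings 5, 7 is 4, 5 respectively — never all 6.
So no plan with fewer than 9 crossings exists, and this one achieves 9:
1. Courier goes to the north bank with the mantis and the moth.  [the south bank: the fly, the lizard, the snake, the toad | the north bank: the mantis, the moth]
2. Courier goes back to the south bank with the moth.  [the south bank: the fly, the lizard, the moth, the snake, the toad | the north bank: the mantis]
3. Courier goes to the north bank with the moth and the toad.  [the south bank: the fly, the lizard, the snake | the north bank: the mantis, the moth, the toad]
4. Courier goes back to the south bank with the moth.  [the south bank: the fly, the lizard, the moth, the snake | the north bank: the mantis, the toad]
5. Courier goes to the north bank with the lizard and the snake.  [the south bank: the fly, the moth | the north bank: the lizard, the mantis, the snake, the toad]
6. Courier goes back to the south bank with the lizard.  [the south bank: the fly, the lizard, the moth | the north bank: the mantis, the snake, the toad]
7. Courier goes to the north bank with the fly and the lizard.  [the south bank: the moth | the north bank: the fly, the lizard, the mantis, the snake, the toad]
8. Courier goes back to the south bank with the mantis.  [the south bank: the mantis, the moth | the north bank: the fly, the lizard, the snake, the toad]
9. Courier goes to the north bank with the mantis and the moth.  [the south bank: — | the north bank: the fly, the lizard, the mantis, the moth, the snake, the toad]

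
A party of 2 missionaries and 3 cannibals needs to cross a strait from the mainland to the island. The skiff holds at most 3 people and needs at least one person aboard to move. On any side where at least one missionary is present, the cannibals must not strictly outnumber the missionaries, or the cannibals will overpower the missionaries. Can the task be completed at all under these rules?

The cannibals already outnumber the missionaries at the mainland before anyone moves, so the starting position itself is disallowed.

No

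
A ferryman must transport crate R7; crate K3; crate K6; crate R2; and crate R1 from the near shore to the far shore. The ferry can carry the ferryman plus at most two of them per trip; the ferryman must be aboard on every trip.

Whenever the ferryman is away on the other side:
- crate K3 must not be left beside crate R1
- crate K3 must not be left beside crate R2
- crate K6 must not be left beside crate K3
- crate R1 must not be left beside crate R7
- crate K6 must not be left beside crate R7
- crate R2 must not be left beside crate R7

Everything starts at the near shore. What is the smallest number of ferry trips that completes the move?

7

Counting alone: the ferryman can take at most 2 across per trip to the far shore, so moving all 5 needs at least 3 loaded trips out, with a return between consecutive ones — at least 5 crossings.
The safety rule pushes this higher. Following every safe sequence of crossings, the most of the 5 that can be at the far shore as the ferry arrives there on crossing 5 is 4 — never all 5.
So no plan with fewer than 7 crossings exists, and this one achieves 7:
1. Ferryman goes to the far shore with crate K3 and crate R7.
2. Ferryman goes back to the near shore alone.
3. Ferryman goes to the far shore with crate K6.
4. Ferryman goes back to the near shore with crate K3 and crate R7.
5. Ferryman goes to the far shore with crate R1 and crate R2.
6. Ferryman goes back to the near shore alone.
7. Ferryman goes to the far shore with crate K3 and crate R7.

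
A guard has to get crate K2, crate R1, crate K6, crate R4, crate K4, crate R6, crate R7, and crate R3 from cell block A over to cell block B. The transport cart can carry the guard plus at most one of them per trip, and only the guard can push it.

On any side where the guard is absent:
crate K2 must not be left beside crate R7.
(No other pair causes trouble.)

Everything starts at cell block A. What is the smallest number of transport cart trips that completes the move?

Counting alone: the guard can take at most 1 across per trip to cell block B, so moving all 8 needs at least 8 loaded trips out, with a return between consecutive ones — at least 15 crossings.
The plan below uses exactly 15 crossings, so it is optimal:
1. Guard goes to cell block B with crate K2.
2. Guard goes back to cell block A alone.
3. Guard goes to cell block B with crate R1.
4. Guard goes back to cell block A alone.
5. Guard goes to cell block B with crate K6.
6. Guard goes back to cell block A alone.
7. Guard goes to cell block B with crate R4.
8. Guard goes back to cell block A alone.
9. Guard goes to cell block B with crate K4.
10. Guard goes back to cell block A alone.
11. Guard goes to cell block B with crate R6.
12. Guard goes back to cell block A alone.
13. Guard goes to cell block B with crate R3.
14. Guard goes back to cell block A alone.
15. Guard goes to cell block B with crate R7.

15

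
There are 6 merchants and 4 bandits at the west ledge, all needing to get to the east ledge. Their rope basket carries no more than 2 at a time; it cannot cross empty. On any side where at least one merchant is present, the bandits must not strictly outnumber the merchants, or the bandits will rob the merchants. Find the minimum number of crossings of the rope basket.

Counting alone: each trip to the east ledge takes at most 2 across and each return brings at least 1 back, so after t trips out (and t−1 returns) at most 2t − (t−1) of the 10 are across; that first reaches 10 at t = 9, so at least 17 crossings are needed.
The plan below uses exactly 17 crossings, so it is optimal:
1. 2 bandits → the east ledge.  (the west ledge: 6M 2B; the east ledge: 0M 2B)
2. 1 bandit ← the west ledge.  (the west ledge: 6M 3B; the east ledge: 0M 1B)
3. 2 bandits → the east ledge.  (the west ledge: 6M 1B; the east ledge: 0M 3B)
4. 1 bandit ← the west ledge.  (the west ledge: 6M 2B; the east ledge: 0M 2B)
5. 2 merchants → the east ledge.  (the west ledge: 4M 2B; the east ledge: 2M 2B)
6. 1 bandit ← the west ledge.  (the west ledge: 4M 3B; the east ledge: 2M 1B)
7. 1 merchant and 1 bandit → the east ledge.  (the west ledge: 3M 2B; the east ledge: 3M 2B)
8. 1 bandit ← the west ledge.  (the west ledge: 3M 3B; the east ledge: 3M 1B)
9. 2 bandits → the east ledge.  (the west ledge: 3M 1B; the east ledge: 3M 3B)
10. 1 bandit ← the west ledge.  (the west ledge: 3M 2B; the east ledge: 3M 2B)
11. 1 merchant and 1 bandit → the east ledge.  (the west ledge: 2M 1B; the east ledge: 4M 3B)
12. 1 bandit ← the west ledge.  (the west ledge: 2M 2B; the east ledge: 4M 2B)
13. 2 bandits → the east ledge.  (the west ledge: 2M 0B; the east ledge: 4M 4B)
14. 1 bandit ← the west ledge.  (the west ledge: 2M 1B; the east ledge: 4M 3B)
15. 1 merchant and 1 bandit → the east ledge.  (the west ledge: 1M 0B; the east ledge: 5M 4B)
16. 1 bandit ← the west ledge.  (the west ledge: 1M 1B; the east ledge: 5M 3B)
17. 1 merchant and 1 bandit → the east ledge.  (the west ledge: 0M 0B; the east ledge: 6M 4B)

17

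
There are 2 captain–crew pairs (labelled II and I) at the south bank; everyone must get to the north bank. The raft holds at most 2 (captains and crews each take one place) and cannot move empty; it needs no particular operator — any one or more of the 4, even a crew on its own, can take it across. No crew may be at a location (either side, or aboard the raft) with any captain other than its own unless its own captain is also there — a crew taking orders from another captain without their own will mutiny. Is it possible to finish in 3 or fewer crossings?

Counting alone: each trip to the north bank takes at most 2 across and each return brings at least 1 back, so after t trips out (and t−1 returns) at most 2t − (t−1) of the 4 are across; that first reaches 4 at t = 3, so at least 5 crossings are needed.
Since 3 < 5, 3 crossings cannot be enough. (The shortest complete plan in fact takes 5:)
1. captain II and crew II cross → the north bank.
2. captain II crosses ← the south bank.
3. captain I and captain II cross → the north bank.
4. captain I crosses ← the south bank.
5. captain I and crew I cross → the north bank.

No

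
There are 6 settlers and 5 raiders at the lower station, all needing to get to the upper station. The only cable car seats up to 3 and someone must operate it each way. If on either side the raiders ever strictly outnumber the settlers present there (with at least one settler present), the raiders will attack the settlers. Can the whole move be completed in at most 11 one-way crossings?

Yes — this plan uses 9 crossings (≤ 11):
1. 3 raiders → the upper station.  (the lower station: 6S 2R; the upper station: 0S 3R)
2. 1 raider ← the lower station.  (the lower station: 6S 3R; the upper station: 0S 2R)
3. 3 settlers → the upper station.  (the lower station: 3S 3R; the upper station: 3S 2R)
4. 1 settler ← the lower station.  (the lower station: 4S 3R; the upper station: 2S 2R)
5. 2 settlers and 1 raider → the upper station.  (the lower station: 2S 2R; the upper station: 4S 3R)
6. 1 settler ← the lower station.  (the lower station: 3S 2R; the upper station: 3S 3R)
7. 2 settlers and 1 raider → the upper station.  (the lower station: 1S 1R; the upper station: 5S 4R)
8. 1 settler ← the lower station.  (the lower station: 2S 1R; the upper station: 4S 4R)
9. 2 settlers and 1 raider → the upper station.  (the lower station: 0S 0R; the upper station: 6S 5R)

Yes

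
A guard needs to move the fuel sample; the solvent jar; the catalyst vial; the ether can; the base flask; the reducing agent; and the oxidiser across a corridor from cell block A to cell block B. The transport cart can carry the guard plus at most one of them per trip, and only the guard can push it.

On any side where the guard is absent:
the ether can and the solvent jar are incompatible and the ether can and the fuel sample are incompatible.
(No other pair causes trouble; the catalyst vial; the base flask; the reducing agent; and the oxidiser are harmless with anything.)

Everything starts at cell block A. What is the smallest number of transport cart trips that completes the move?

15

Counting alone: the guard can take at most 1 across per trip to cell block B, so moving all 7 needs at least 7 loaded trips out, with a return between consecutive ones — at least 13 crossings.
The safety rule pushes this higher. Following every safe sequence of crossings, the most of the 7 that can be at cell block B as the transport cart arrives there on crossing 13 is 6 — never all 7.
So no plan with fewer than 15 crossings exists, and this one achieves 15:
1. Guard goes to cell block B with the ether can.  [cell block A: the base flask, the catalyst vial, the fuel sample, the oxidiser, the reducing agent, the solvent jar | cell block B: the ether can]
2. Guard goes back to cell block A alone.  [cell block A: the base flask, the catalyst vial, the fuel sample, the oxidiser, the reducing agent, the solvent jar | cell block B: the ether can]
3. Guard goes to cell block B with the fuel sample.  [cell block A: the base flask, the catalyst vial, the oxidiser, the reducing agent, the solvent jar | cell block B: the ether can, the fuel sample]
4. Guard goes back to cell block A with the ether can.  [cell block A: the base flask, the catalyst vial, the ether can, the oxidiser, the reducing agent, the solvent jar | cell block B: the fuel sample]
5. Guard goes to cell block B with the solvent jar.  [cell block A: the base flask, the catalyst vial, the ether can, the oxidiser, the reducing agent | cell block B: the fuel sample, the solvent jar]
6. Guard goes back to cell block A alone.  [cell block A: the base flask, the catalyst vial, the ether can, the oxidiser, the reducing agent | cell block B: the fuel sample, the solvent jar]
7. Guard goes to cell block B with the catalyst vial.  [cell block A: the base flask, the ether can, the oxidiser, the reducing agent | cell block B: the catalyst vial, the fuel sample, the solvent jar]
8. Guard goes back to cell block A alone.  [cell block A: the base flask, the ether can, the oxidiser, the reducing agent | cell block B: the catalyst vial, the fuel sample, the solvent jar]
9. Guard goes to cell block B with the base flask.  [cell block A: the ether can, the oxidiser, the reducing agent | cell block B: the base flask, the catalyst vial, the fuel sample, the solvent jar]
10. Guard goes back to cell block A alone.  [cell block A: the ether can, the oxidiser, the reducing agent | cell block B: the base flask, the catalyst vial, the fuel sample, the solvent jar]
11. Guard goes to cell block B with the reducing agent.  [cell block A: the ether can, the oxidiser | cell block B: the base flask, the catalyst vial, the fuel sample, the reducing agent, the solvent jar]
12. Guard goes back to cell block A alone.  [cell block A: the ether can, the oxidiser | cell block B: the base flask, the catalyst vial, the fuel sample, the reducing agent, the solvent jar]
13. Guard goes to cell block B with the oxidiser.  [cell block A: the ether can | cell block B: the base flask, the catalyst vial, the fuel sample, the oxidiser, the reducing agent, the solvent jar]
14. Guard goes back to cell block A alone.  [cell block A: the ether can | cell block B: the base flask, the catalyst vial, the fuel sample, the oxidiser, the reducing agent, the solvent jar]
15. Guard goes to cell block B with the ether can.  [cell block A: — | cell block B: the base flask, the catalyst vial, the ether can, the fuel sample, the oxidiser, the reducing agent, the solvent jar]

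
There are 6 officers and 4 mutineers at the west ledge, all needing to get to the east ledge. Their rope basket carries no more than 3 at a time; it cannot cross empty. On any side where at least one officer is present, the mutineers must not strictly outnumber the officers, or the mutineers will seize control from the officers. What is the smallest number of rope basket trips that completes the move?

Counting alone: each trip to the east ledge takes at most 3 across and each return brings at least 1 back, so after t trips out (and t−1 returns) at most 3t − (t−1) of the 10 are across; that first reaches 10 at t = 5, so at least 9 crossings are needed.
The plan below uses exactly 9 crossings, so it is optimal:
1. 2 mutineers → the east ledge.  (the west ledge: 6O 2M; the east ledge: 0O 2M)
2. 1 mutineer ← the west ledge.  (the west ledge: 6O 3M; the east ledge: 0O 1M)
3. 3 mutineers → the east ledge.  (the west ledge: 6O 0M; the east ledge: 0O 4M)
4. 1 mutineer ← the west ledge.  (the west ledge: 6O 1M; the east ledge: 0O 3M)
5. 3 officers → the east ledge.  (the west ledge: 3O 1M; the east ledge: 3O 3M)
6. 1 mutineer ← the west ledge.  (the west ledge: 3O 2M; the east ledge: 3O 2M)
7. 1 officer and 2 mutineers → the east ledge.  (the west ledge: 2O 0M; the east ledge: 4O 4M)
8. 1 mutineer ← the west ledge.  (the west ledge: 2O 1M; the east ledge: 4O 3M)
9. 2 officers and 1 mutineer → the east ledge.  (the west ledge: 0O 0M; the east ledge: 6O 4M)

9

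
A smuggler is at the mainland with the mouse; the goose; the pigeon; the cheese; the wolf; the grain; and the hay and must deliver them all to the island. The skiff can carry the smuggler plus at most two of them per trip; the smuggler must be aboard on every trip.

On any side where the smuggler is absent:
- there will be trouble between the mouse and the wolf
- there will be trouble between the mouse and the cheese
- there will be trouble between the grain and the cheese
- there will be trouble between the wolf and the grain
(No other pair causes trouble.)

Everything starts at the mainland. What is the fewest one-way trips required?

Counting alone: the smuggler can take at most 2 across per trip to the island, so moving all 7 needs at least 4 loaded trips out, with a return between consecutive ones — at least 7 crossings.
The plan below uses exactly 7 crossings, so it is optimal:
1. Smuggler goes to the island with the grain and the mouse.
2. Smuggler goes back to the mainland alone.
3. Smuggler goes to the island with the goose.
4. Smuggler goes back to the mainland alone.
5. Smuggler goes to the island with the hay and the pigeon.
6. Smuggler goes back to the mainland alone.
7. Smuggler goes to the island with the cheese and the wolf.

7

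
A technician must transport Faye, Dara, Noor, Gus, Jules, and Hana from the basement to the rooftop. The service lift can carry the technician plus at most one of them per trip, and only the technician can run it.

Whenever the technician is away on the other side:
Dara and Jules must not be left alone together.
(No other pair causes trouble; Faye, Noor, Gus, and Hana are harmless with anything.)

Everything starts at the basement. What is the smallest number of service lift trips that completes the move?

Counting alone: the technician can take at most 1 across per trip to the rooftop, so moving all 6 needs at least 6 loaded trips out, with a return between consecutive ones — at least 11 crossings.
The plan below uses exactly 11 crossings, so it is optimal:
1. Technician goes to the rooftop with Dara.
2. Technician goes back to the basement alone.
3. Technician goes to the rooftop with Faye.
4. Technician goes back to the basement alone.
5. Technician goes to the rooftop with Noor.
6. Technician goes back to the basement alone.
7. Technician goes to the rooftop with Gus.
8. Technician goes back to the basement alone.
9. Technician goes to the rooftop with Hana.
10. Technician goes back to the basement alone.
11. Technician goes to the rooftop with Jules.

11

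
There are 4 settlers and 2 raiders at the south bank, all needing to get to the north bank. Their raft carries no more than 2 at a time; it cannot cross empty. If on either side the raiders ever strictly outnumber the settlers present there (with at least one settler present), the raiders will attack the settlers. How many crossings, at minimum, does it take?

Counting alone: each trip to the north bank takes at most 2 across and each return brings at least 1 back, so after t trips out (and t−1 returns) at most 2t − (t−1) of the 6 are across; that first reaches 6 at t = 5, so at least 9 crossings are needed.
The plan below uses exactly 9 crossings, so it is optimal:
1. 2 raiders → the north bank.  (the south bank: 4S 0R; the north bank: 0S 2R)
2. 1 raider ← the south bank.  (the south bank: 4S 1R; the north bank: 0S 1R)
3. 2 settlers → the north bank.  (the south bank: 2S 1R; the north bank: 2S 1R)
4. 1 raider ← the south bank.  (the south bank: 2S 2R; the north bank: 2S 0R)
5. 2 raiders → the north bank.  (the south bank: 2S 0R; the north bank: 2S 2R)
6. 1 raider ← the south bank.  (the south bank: 2S 1R; the north bank: 2S 1R)
7. 1 settler and 1 raider → the north bank.  (the south bank: 1S 0R; the north bank: 3S 2R)
8. 1 raider ← the south bank.  (the south bank: 1S 1R; the north bank: 3S 1R)
9. 1 settler and 1 raider → the north bank.  (the south bank: 0S 0R; the north bank: 4S 2R)

9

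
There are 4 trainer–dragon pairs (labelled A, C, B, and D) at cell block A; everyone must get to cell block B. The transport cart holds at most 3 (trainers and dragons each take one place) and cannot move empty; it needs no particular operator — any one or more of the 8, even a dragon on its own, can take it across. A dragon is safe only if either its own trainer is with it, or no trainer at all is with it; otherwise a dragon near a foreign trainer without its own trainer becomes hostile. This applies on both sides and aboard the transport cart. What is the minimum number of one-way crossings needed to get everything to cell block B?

9

Counting alone: each trip to cell block B takes at most 3 across and each return brings at least 1 back, so after t trips out (and t−1 returns) at most 3t − (t−1) of the 8 are across; that first reaches 8 at t = 4, so at least 7 crossings are needed.
The safety rule pushes this higher. Following every safe sequence of crossings, the most of the 8 that can be at cell block B as the transport cart arrives there on crossing 7 is 7 — never all 8.
So no plan with fewer than 9 crossings exists, and this one achieves 9:
1. dragon A and trainer A cross → cell block B.
2. trainer A crosses ← cell block A.
3. dragon C, trainer A, and trainer C cross → cell block B.
4. dragon A and trainer A cross ← cell block A.
5. trainer A, trainer B, and trainer D cross → cell block B.
6. dragon C crosses ← cell block A.
7. dragon A and dragon C cross → cell block B.
8. dragon A crosses ← cell block A.
9. dragon A, dragon B, and dragon D cross → cell block B.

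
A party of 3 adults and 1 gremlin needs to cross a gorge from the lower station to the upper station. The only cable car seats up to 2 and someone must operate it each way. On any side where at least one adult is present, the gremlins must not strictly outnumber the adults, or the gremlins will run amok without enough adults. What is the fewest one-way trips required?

Counting alone: each trip to the upper station takes at most 2 across and each return brings at least 1 back, so after t trips out (and t−1 returns) at most 2t − (t−1) of the 4 are across; that first reaches 4 at t = 3, so at least 5 crossings are needed.
The plan below uses exactly 5 crossings, so it is optimal:
1. 1 adult and 1 gremlin → the upper station.  (the lower station: 2A 0G; the upper station: 1A 1G)
2. 1 gremlin ← the lower station.  (the lower station: 2A 1G; the upper station: 1A 0G)
3. 1 adult and 1 gremlin → the upper station.  (the lower station: 1A 0G; the upper station: 2A 1G)
4. 1 gremlin ← the lower station.  (the lower station: 1A 1G; the upper station: 2A 0G)
5. 1 adult and 1 gremlin → the upper station.  (the lower station: 0A 0G; the upper station: 3A 1G)

5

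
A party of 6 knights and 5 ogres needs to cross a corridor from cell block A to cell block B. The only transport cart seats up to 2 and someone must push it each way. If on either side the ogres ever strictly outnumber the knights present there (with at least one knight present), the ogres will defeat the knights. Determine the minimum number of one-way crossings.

Counting alone: each trip to cell block B takes at most 2 across and each return brings at least 1 back, so after t trips out (and t−1 returns) at most 2t − (t−1) of the 11 are across; that first reaches 11 at t = 10, so at least 19 crossings are needed.
The plan below uses exactly 19 crossings, so it is optimal:
1. 2 ogres → cell block B.  (cell block A: 6K 3O; cell block B: 0K 2O)
2. 1 ogre ← cell block A.  (cell block A: 6K 4O; cell block B: 0K 1O)
3. 2 ogres → cell block B.  (cell block A: 6K 2O; cell block B: 0K 3O)
4. 1 ogre ← cell block A.  (cell block A: 6K 3O; cell block B: 0K 2O)
5. 2 knights → cell block B.  (cell block A: 4K 3O; cell block B: 2K 2O)
6. 1 ogre ← cell block A.  (cell block A: 4K 4O; cell block B: 2K 1O)
7. 1 knight and 1 ogre → cell block B.  (cell block A: 3K 3O; cell block B: 3K 2O)
8. 1 knight ← cell block A.  (cell block A: 4K 3O; cell block B: 2K 2O)
9. 1 knight and 1 ogre → cell block B.  (cell block A: 3K 2O; cell block B: 3K 3O)
10. 1 ogre ← cell block A.  (cell block A: 3K 3O; cell block B: 3K 2O)
11. 1 knight and 1 ogre → cell block B.  (cell block A: 2K 2O; cell block B: 4K 3O)
12. 1 knight ← cell block A.  (cell block A: 3K 2O; cell block B: 3K 3O)
13. 1 knight and 1 ogre → cell block B.  (cell block A: 2K 1O; cell block B: 4K 4O)
14. 1 ogre ← cell block A.  (cell block A: 2K 2O; cell block B: 4K 3O)
15. 1 knight and 1 ogre → cell block B.  (cell block A: 1K 1O; cell block B: 5K 4O)
16. 1 knight ← cell block A.  (cell block A: 2K 1O; cell block B: 4K 4O)
17. 1 knight and 1 ogre → cell block B.  (cell block A: 1K 0O; cell block B: 5K 5O)
18. 1 ogre ← cell block A.  (cell block A: 1K 1O; cell block B: 5K 4O)
19. 1 knight and 1 ogre → cell block B.  (cell block A: 0K 0O; cell block B: 6K 5O)

19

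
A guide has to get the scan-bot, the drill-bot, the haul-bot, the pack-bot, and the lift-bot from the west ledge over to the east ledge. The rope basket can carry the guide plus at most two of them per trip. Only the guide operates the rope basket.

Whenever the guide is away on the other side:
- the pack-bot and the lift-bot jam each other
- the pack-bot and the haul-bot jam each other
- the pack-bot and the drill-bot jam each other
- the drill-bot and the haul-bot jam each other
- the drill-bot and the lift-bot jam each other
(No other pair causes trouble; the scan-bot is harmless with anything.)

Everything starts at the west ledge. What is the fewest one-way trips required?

7

Counting alone: the guide can take at most 2 across per trip to the east ledge, so moving all 5 needs at least 3 loaded trips out, with a return between consecutive ones — at least 5 crossings.
The safety rule pushes this higher. Following every safe sequence of crossings, the most of the 5 that can be at the east ledge as the rope basket arrives there on crossing 5 is 4 — never all 5.
So no plan with fewer than 7 crossings exists, and this one achieves 7:
1. Guide goes to the east ledge with the drill-bot and the pack-bot.
2. Guide goes back to the west ledge with the drill-bot.
3. Guide goes to the east ledge with the drill-bot and the scan-bot.
4. Guide goes back to the west ledge with the drill-bot.
5. Guide goes to the east ledge with the haul-bot and the lift-bot.
6. Guide goes back to the west ledge with the pack-bot.
7. Guide goes to the east ledge with the drill-bot and the pack-bot.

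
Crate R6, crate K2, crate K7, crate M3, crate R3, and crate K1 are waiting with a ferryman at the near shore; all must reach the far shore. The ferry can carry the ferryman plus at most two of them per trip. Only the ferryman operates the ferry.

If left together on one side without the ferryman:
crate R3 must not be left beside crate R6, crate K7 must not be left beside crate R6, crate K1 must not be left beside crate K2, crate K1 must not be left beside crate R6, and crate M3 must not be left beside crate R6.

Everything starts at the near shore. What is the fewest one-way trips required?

7

Counting alone: the ferryman can take at most 2 across per trip to the far shore, so moving all 6 needs at least 3 loaded trips out, with a return between consecutive ones — at least 5 crossings.
The safety rule pushes this higher. Following every safe sequence of crossings, the most of the 6 that can be at the far shore as the ferry arrives there on crossing 5 is 5 — never all 6.
So no plan with fewer than 7 crossings exists, and this one achieves 7:
1. Ferryman goes to the far shore with crate K2 and crate R6.  [the near shore: crate K1, crate K7, crate M3, crate R3 | the far shore: crate K2, crate R6]
2. Ferryman goes back to the near shore alone.  [the near shore: crate K1, crate K7, crate M3, crate R3 | the far shore: crate K2, crate R6]
3. Ferryman goes to the far shore with crate K7 and crate M3.  [the near shore: crate K1, crate R3 | the far shore: crate K2, crate K7, crate M3, crate R6]
4. Ferryman goes back to the near shore with crate R6.  [the near shore: crate K1, crate R3, crate R6 | the far shore: crate K2, crate K7, crate M3]
5. Ferryman goes to the far shore with crate R3 and crate R6.  [the near shore: crate K1 | the far shore: crate K2, crate K7, crate M3, crate R3, crate R6]
6. Ferryman goes back to the near shore with crate R6.  [the near shore: crate K1, crate R6 | the far shore: crate K2, crate K7, crate M3, crate R3]
7. Ferryman goes to the far shore with crate K1 and crate R6.  [the near shore: — | the far shore: crate K1, crate K2, crate K7, crate M3, crate R3, crate R6]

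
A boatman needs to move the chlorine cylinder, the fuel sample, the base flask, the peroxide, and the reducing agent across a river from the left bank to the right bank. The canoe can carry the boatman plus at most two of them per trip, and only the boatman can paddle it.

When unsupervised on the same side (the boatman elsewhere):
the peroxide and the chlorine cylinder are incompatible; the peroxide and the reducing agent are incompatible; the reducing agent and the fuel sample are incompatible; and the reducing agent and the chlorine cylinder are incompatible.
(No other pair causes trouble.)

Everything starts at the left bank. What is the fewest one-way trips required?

Counting alone: the boatman can take at most 2 across per trip to the right bank, so moving all 5 needs at least 3 loaded trips out, with a return between consecutive ones — at least 5 crossings.
The safety rule pushes this higher. Following every safe sequence of crossings, the most of the 5 that can be at the right bank as the canoe arrives there on crossing 5 is 4 — never all 5.
So no plan with fewer than 7 crossings exists, and this one achieves 7:
1. Boatman goes to the right bank with the chlorine cylinder and the reducing agent.  [the left bank: the base flask, the fuel sample, the peroxide | the right bank: the chlorine cylinder, the reducing agent]
2. Boatman goes back to the left bank with the chlorine cylinder.  [the left bank: the base flask, the chlorine cylinder, the fuel sample, the peroxide | the right bank: the reducing agent]
3. Boatman goes to the right bank with the chlorine cylinder and the fuel sample.  [the left bank: the base flask, the peroxide | the right bank: the chlorine cylinder, the fuel sample, the reducing agent]
4. Boatman goes back to the left bank with the reducing agent.  [the left bank: the base flask, the peroxide, the reducing agent | the right bank: the chlorine cylinder, the fuel sample]
5. Boatman goes to the right bank with the base flask and the peroxide.  [the left bank: the reducing agent | the right bank: the base flask, the chlorine cylinder, the fuel sample, the peroxide]
6. Boatman goes back to the left bank with the chlorine cylinder.  [the left bank: the chlorine cylinder, the reducing agent | the right bank: the base flask, the fuel sample, the peroxide]
7. Boatman goes to the right bank with the chlorine cylinder and the reducing agent.  [the left bank: — | the right bank: the base flask, the chlorine cylinder, the fuel sample, the peroxide, the reducing agent]

7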